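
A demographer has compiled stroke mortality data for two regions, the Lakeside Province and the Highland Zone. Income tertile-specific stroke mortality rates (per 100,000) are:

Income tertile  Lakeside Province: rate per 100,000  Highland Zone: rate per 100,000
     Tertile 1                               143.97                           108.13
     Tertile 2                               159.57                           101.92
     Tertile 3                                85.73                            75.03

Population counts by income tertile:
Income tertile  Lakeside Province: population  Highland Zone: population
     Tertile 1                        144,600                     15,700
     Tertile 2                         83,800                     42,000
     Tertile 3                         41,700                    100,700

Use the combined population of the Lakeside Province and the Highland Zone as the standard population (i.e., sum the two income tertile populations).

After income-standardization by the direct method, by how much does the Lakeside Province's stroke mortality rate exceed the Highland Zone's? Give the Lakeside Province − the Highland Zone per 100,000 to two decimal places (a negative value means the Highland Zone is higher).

Combined standard total = 428,500; weights = 0.3741, 0.2936, 0.3323.
The Lakeside Province: 0.3741×143.97 + 0.2936×159.57 + 0.3323×85.73 = 129.1954 per 100,000.
The Highland Zone: 0.3741×108.13 + 0.2936×101.92 + 0.3323×75.03 = 95.3070 per 100,000.
Difference = 129.1954 − 95.3070 = 33.8885.

33.89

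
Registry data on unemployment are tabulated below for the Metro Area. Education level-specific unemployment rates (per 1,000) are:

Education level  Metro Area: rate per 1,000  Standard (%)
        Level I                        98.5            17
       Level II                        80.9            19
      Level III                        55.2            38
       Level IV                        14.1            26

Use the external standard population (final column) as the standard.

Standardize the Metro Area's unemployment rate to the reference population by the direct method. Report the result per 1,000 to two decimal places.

Standard weights: 0.17, 0.19, 0.38, 0.26.
Standardized rate: 0.1700×98.5 + 0.1900×80.9 + 0.3800×55.2 + 0.2600×14.1 = 56.7580 per 1,000.

56.76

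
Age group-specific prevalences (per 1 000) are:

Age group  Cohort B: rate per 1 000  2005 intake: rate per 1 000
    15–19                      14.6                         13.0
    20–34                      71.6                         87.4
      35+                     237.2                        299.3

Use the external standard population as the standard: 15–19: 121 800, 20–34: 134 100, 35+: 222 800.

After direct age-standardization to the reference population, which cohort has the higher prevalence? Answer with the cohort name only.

2005 intake

Standard total = 478 700; weights = 0.2544, 0.2801, 0.4654.
Cohort B: 0.2544×14.6 + 0.2801×71.6 + 0.4654×237.2 = 134.1717 per 1 000.
The 2005 intake: 0.2544×13.0 + 0.2801×87.4 + 0.4654×299.3 = 167.0938 per 1 000.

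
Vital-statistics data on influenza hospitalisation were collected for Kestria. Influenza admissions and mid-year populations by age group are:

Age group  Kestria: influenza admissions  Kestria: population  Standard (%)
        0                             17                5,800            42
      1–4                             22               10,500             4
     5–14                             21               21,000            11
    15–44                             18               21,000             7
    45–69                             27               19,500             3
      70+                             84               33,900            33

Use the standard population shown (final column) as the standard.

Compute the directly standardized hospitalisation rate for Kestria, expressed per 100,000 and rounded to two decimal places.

Age-specific rates per 100,000 for Kestria: 293.10, 209.52, 100.00, 85.71, 138.46, 247.79.
Standard weights: 0.42, 0.04, 0.11, 0.07, 0.03, 0.33.
Standardized rate: 0.4200×293.10 + 0.0400×209.52 + 0.1100×100.00 + 0.0700×85.71 + 0.0300×138.46 + 0.3300×247.79 = 234.4082 per 100,000.

234.41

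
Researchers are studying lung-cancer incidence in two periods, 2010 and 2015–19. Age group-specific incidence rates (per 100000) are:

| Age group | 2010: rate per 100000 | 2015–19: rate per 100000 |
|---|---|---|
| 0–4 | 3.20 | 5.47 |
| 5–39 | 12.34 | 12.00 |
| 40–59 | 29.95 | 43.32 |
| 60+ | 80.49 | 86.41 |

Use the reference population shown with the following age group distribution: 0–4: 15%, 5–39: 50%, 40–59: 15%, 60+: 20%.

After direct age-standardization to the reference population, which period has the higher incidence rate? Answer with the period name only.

2015–19

Standard weights: 0.15, 0.50, 0.15, 0.20.
2010: 0.1500×3.20 + 0.5000×12.34 + 0.1500×29.95 + 0.2000×80.49 = 27.2405 per 100000.
2015–19: 0.1500×5.47 + 0.5000×12.00 + 0.1500×43.32 + 0.2000×86.41 = 30.6005 per 100000.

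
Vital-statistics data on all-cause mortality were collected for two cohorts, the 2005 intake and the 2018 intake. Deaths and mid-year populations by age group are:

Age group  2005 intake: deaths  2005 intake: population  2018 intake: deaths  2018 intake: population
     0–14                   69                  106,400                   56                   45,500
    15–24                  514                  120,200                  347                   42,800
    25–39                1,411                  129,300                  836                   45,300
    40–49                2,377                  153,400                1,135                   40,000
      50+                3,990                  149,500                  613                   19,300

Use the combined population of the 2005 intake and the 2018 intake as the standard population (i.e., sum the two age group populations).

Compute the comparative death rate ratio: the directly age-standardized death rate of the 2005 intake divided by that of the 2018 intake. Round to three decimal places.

Age-specific rates per 1,000 for the 2005 intake: 0.648, 4.276, 10.913, 15.495, 26.689.
For the 2018 intake: 1.231, 8.107, 18.455, 28.375, 31.762.
Combined standard total = 851,700; weights = 0.1783, 0.1914, 0.2050, 0.2271, 0.1982.
The 2005 intake: 0.1783×0.648 + 0.1914×4.276 + 0.2050×10.913 + 0.2271×15.495 + 0.1982×26.689 = 11.9793 per 1,000.
The 2018 intake: 0.1783×1.231 + 0.1914×8.107 + 0.2050×18.455 + 0.2271×28.375 + 0.1982×31.762 = 18.2925 per 1,000.
Ratio = 11.9793 ÷ 18.2925 = 0.65487.

0.655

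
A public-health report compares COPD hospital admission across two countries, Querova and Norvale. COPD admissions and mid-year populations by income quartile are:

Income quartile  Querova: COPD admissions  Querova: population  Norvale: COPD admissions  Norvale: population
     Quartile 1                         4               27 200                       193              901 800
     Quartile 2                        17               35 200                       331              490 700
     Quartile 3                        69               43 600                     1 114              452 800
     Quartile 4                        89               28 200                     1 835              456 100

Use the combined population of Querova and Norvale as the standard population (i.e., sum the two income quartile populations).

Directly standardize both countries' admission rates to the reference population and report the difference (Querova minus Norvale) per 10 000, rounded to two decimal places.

-4.18

Income-specific rates per 10 000 for Querova: 1.47, 4.83, 15.83, 31.56.
For Norvale: 2.14, 6.75, 24.60, 40.23.
Combined standard total = 2 435 600; weights = 0.3814, 0.2159, 0.2038, 0.1988.
Querova: 0.3814×1.47 + 0.2159×4.83 + 0.2038×15.83 + 0.1988×31.56 = 11.1047 per 10 000.
Norvale: 0.3814×2.14 + 0.2159×6.75 + 0.2038×24.60 + 0.1988×40.23 = 15.2869 per 10 000.
Difference = 11.1047 − 15.2869 = -4.1823.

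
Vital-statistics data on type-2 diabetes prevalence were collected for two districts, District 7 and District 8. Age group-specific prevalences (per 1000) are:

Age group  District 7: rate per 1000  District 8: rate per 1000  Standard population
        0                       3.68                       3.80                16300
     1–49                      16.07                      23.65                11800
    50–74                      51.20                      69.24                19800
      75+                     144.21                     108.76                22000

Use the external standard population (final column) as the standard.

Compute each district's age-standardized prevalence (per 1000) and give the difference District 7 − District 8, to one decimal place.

Standard total = 69900; weights = 0.2332, 0.1688, 0.2833, 0.3147.
District 7: 0.2332×3.68 + 0.1688×16.07 + 0.2833×51.20 + 0.3147×144.21 = 63.4619 per 1000.
District 8: 0.2332×3.80 + 0.1688×23.65 + 0.2833×69.24 + 0.3147×108.76 = 58.7222 per 1000.
Difference = 63.4619 − 58.7222 = 4.7397.

4.7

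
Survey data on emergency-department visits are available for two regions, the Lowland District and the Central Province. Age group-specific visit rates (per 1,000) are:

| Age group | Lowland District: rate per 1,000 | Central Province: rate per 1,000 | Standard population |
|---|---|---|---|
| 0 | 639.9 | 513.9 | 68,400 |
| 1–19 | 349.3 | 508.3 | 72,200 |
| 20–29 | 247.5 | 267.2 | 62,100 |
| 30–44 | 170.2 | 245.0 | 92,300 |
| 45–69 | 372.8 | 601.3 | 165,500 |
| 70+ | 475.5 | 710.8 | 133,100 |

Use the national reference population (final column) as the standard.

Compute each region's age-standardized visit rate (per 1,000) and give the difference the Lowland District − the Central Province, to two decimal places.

-134.98

Standard total = 593,600; weights = 0.1152, 0.1216, 0.1046, 0.1555, 0.2788, 0.2242.
The Lowland District: 0.1152×639.9 + 0.1216×349.3 + 0.1046×247.5 + 0.1555×170.2 + 0.2788×372.8 + 0.2242×475.5 = 379.1363 per 1,000.
The Central Province: 0.1152×513.9 + 0.1216×508.3 + 0.1046×267.2 + 0.1555×245.0 + 0.2788×601.3 + 0.2242×710.8 = 514.1160 per 1,000.
Difference = 379.1363 − 514.1160 = -134.9798.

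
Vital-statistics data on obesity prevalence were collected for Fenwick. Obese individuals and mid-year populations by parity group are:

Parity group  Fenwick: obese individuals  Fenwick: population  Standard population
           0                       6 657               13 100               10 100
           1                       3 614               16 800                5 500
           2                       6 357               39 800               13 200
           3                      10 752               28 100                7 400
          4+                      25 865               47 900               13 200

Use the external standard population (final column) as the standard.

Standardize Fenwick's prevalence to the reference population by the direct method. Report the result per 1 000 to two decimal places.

372.13

Parity-specific rates per 1 000 for Fenwick: 508.168, 215.119, 159.724, 382.633, 539.979.
Standard total = 49 400; weights = 0.2045, 0.1113, 0.2672, 0.1498, 0.2672.
Standardized rate: 0.2045×508.168 + 0.1113×215.119 + 0.2672×159.724 + 0.1498×382.633 + 0.2672×539.979 = 372.1299 per 1 000.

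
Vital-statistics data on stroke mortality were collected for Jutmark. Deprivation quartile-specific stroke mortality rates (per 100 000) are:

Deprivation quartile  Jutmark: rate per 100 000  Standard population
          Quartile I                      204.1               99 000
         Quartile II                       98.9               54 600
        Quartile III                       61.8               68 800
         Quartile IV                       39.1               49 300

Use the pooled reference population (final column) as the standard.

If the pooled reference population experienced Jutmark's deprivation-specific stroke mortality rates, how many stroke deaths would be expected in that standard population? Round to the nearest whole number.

318

Expected stroke deaths = Σ (standard pop × deprivation-specific rate ÷ 100 000)
= 99 000×204.1/100 000 + 54 600×98.9/100 000 + 68 800×61.8/100 000 + 49 300×39.1/100 000
= 202.06 + 54.00 + 42.52 + 19.28 = 317.85.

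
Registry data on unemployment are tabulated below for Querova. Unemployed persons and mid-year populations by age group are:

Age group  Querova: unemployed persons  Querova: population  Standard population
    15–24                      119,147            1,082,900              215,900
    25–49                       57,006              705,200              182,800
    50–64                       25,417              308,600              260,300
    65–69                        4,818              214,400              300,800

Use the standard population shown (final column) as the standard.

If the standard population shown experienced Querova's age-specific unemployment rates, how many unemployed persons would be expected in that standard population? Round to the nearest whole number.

Age-specific rates per 1,000 for Querova: 110.026, 80.837, 82.362, 22.472.
Expected unemployed persons = Σ (standard pop × age-specific rate ÷ 1,000)
= 215,900×110.026/1,000 + 182,800×80.837/1,000 + 260,300×82.362/1,000 + 300,800×22.472/1,000
= 23754.58 + 14776.94 + 21438.90 + 6759.58 = 66730.00.

66730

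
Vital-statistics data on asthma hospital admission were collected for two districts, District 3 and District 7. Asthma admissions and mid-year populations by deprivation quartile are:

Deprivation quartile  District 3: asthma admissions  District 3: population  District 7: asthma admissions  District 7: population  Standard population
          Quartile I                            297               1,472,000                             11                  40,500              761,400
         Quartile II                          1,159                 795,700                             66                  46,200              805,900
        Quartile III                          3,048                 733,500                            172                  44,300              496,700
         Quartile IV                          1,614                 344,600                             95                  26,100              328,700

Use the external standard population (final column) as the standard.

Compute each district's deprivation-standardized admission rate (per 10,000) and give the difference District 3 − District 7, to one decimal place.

1.9

Deprivation-specific rates per 10,000 for District 3: 2.02, 14.57, 41.55, 46.84.
For District 7: 2.72, 14.29, 38.83, 36.40.
Standard total = 2,392,700; weights = 0.3182, 0.3368, 0.2076, 0.1374.
District 3: 0.3182×2.02 + 0.3368×14.57 + 0.2076×41.55 + 0.1374×46.84 = 20.6086 per 10,000.
District 7: 0.3182×2.72 + 0.3368×14.29 + 0.2076×38.83 + 0.1374×36.40 = 18.7362 per 10,000.
Difference = 20.6086 − 18.7362 = 1.8724.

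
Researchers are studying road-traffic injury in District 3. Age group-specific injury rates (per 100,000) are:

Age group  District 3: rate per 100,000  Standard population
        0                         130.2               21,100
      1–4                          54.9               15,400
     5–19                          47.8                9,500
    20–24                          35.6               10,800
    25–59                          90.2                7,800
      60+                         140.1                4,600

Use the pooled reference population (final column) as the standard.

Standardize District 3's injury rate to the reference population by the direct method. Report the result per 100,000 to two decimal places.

Standard total = 69,200; weights = 0.3049, 0.2225, 0.1373, 0.1561, 0.1127, 0.0665.
Standardized rate: 0.3049×130.2 + 0.2225×54.9 + 0.1373×47.8 + 0.1561×35.6 + 0.1127×90.2 + 0.0665×140.1 = 83.5156 per 100,000.

83.52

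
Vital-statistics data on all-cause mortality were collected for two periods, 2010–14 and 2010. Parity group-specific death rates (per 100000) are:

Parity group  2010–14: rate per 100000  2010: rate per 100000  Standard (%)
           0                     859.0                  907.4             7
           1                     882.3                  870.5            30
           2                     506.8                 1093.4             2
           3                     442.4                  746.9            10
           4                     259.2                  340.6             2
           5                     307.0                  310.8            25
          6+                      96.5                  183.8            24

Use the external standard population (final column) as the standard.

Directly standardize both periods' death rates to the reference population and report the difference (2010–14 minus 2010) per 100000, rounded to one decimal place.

Standard weights: 0.07, 0.30, 0.02, 0.10, 0.02, 0.25, 0.24.
2010–14: 0.0700×859.0 + 0.3000×882.3 + 0.0200×506.8 + 0.1000×442.4 + 0.0200×259.2 + 0.2500×307.0 + 0.2400×96.5 = 484.2900 per 100000.
2010: 0.0700×907.4 + 0.3000×870.5 + 0.0200×1093.4 + 0.1000×746.9 + 0.0200×340.6 + 0.2500×310.8 + 0.2400×183.8 = 549.8500 per 100000.
Difference = 484.2900 − 549.8500 = -65.5600.

-65.6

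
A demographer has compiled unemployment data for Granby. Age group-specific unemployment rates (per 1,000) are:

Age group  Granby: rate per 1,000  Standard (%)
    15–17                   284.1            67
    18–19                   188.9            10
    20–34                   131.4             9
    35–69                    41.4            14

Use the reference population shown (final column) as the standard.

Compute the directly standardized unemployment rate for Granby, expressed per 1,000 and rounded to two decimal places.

226.86

Standard weights: 0.67, 0.10, 0.09, 0.14.
Standardized rate: 0.6700×284.1 + 0.1000×188.9 + 0.0900×131.4 + 0.1400×41.4 = 226.8590 per 1,000.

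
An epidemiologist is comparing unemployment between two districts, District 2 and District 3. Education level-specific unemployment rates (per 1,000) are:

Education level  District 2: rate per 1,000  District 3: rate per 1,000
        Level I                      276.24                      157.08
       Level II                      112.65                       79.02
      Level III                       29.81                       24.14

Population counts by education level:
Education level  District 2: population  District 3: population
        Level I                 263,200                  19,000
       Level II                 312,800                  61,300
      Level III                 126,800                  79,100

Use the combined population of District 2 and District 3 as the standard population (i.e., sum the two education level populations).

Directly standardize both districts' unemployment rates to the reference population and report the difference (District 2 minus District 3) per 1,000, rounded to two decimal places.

54.95

Combined standard total = 862,200; weights = 0.3273, 0.4339, 0.2388.
District 2: 0.3273×276.24 + 0.4339×112.65 + 0.2388×29.81 = 146.4105 per 1,000.
District 3: 0.3273×157.08 + 0.4339×79.02 + 0.2388×24.14 = 91.4634 per 1,000.
Difference = 146.4105 − 91.4634 = 54.9471.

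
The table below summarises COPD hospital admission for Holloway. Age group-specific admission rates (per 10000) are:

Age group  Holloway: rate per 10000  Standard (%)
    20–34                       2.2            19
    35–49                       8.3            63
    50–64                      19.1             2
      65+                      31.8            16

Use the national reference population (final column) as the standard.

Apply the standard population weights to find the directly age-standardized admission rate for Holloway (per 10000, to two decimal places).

Standard weights: 0.19, 0.63, 0.02, 0.16.
Standardized rate: 0.1900×2.2 + 0.6300×8.3 + 0.0200×19.1 + 0.1600×31.8 = 11.1170 per 10000.

11.12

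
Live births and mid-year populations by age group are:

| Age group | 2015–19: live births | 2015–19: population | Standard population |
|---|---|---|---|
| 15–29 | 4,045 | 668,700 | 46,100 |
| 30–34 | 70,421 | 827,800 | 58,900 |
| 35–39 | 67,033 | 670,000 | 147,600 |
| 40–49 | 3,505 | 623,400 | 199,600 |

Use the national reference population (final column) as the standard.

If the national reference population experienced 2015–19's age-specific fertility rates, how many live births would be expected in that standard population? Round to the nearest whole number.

Age-specific rates per 1,000 for 2015–19: 6.049, 85.070, 100.049, 5.622.
Expected live births = Σ (standard pop × age-specific rate ÷ 1,000)
= 46,100×6.049/1,000 + 58,900×85.070/1,000 + 147,600×100.049/1,000 + 199,600×5.622/1,000
= 278.86 + 5010.63 + 14767.27 + 1122.23 = 21178.99.

21179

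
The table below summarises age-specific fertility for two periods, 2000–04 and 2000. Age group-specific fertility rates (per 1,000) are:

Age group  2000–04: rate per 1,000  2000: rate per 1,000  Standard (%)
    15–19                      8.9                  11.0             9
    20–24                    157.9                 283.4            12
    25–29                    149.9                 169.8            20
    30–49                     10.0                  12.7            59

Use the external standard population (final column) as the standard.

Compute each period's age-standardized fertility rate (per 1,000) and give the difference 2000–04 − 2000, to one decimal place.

-20.8

Standard weights: 0.09, 0.12, 0.20, 0.59.
2000–04: 0.0900×8.9 + 0.1200×157.9 + 0.2000×149.9 + 0.5900×10.0 = 55.6290 per 1,000.
2000: 0.0900×11.0 + 0.1200×283.4 + 0.2000×169.8 + 0.5900×12.7 = 76.4510 per 1,000.
Difference = 55.6290 − 76.4510 = -20.8220.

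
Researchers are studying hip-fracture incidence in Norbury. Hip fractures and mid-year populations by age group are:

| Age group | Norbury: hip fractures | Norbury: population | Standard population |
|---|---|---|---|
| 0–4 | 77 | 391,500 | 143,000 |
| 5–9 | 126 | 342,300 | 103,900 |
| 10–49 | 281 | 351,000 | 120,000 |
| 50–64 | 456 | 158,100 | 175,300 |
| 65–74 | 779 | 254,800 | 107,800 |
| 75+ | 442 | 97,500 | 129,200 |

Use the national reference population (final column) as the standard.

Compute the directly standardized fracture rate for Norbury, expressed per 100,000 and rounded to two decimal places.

203.20

Age-specific rates per 100,000 for Norbury: 19.67, 36.81, 80.06, 288.43, 305.73, 453.33.
Standard total = 779,200; weights = 0.1835, 0.1333, 0.1540, 0.2250, 0.1383, 0.1658.
Standardized rate: 0.1835×19.67 + 0.1333×36.81 + 0.1540×80.06 + 0.2250×288.43 + 0.1383×305.73 + 0.1658×453.33 = 203.1996 per 100,000.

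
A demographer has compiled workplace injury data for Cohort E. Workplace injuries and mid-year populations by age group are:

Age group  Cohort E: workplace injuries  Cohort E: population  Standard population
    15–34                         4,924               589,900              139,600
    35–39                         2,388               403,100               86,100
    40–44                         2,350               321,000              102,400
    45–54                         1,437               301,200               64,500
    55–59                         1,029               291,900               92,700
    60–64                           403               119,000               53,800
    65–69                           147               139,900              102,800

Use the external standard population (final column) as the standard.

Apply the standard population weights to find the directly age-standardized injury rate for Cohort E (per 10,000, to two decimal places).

52.18

Age-specific rates per 10,000 for Cohort E: 83.47, 59.24, 73.21, 47.71, 35.25, 33.87, 10.51.
Standard total = 641,900; weights = 0.2175, 0.1341, 0.1595, 0.1005, 0.1444, 0.0838, 0.1601.
Standardized rate: 0.2175×83.47 + 0.1341×59.24 + 0.1595×73.21 + 0.1005×47.71 + 0.1444×35.25 + 0.0838×33.87 + 0.1601×10.51 = 52.1843 per 10,000.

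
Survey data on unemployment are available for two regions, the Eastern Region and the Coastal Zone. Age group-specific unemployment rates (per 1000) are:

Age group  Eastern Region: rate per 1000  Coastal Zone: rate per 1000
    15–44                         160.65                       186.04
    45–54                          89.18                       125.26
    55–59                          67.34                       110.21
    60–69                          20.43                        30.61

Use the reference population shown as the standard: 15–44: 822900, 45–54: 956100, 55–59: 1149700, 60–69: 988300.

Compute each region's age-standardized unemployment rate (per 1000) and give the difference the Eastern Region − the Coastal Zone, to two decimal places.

Standard total = 3917000; weights = 0.2101, 0.2441, 0.2935, 0.2523.
The Eastern Region: 0.2101×160.65 + 0.2441×89.18 + 0.2935×67.34 + 0.2523×20.43 = 80.4380 per 1000.
The Coastal Zone: 0.2101×186.04 + 0.2441×125.26 + 0.2935×110.21 + 0.2523×30.61 = 109.7303 per 1000.
Difference = 80.4380 − 109.7303 = -29.2923.

-29.29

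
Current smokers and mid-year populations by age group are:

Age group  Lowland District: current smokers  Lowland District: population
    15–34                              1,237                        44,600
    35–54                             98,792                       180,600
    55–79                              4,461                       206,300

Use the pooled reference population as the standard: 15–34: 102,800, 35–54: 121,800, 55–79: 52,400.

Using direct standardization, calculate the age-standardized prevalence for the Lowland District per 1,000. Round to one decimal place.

254.9

Age-specific rates per 1,000 for the Lowland District: 27.735, 547.021, 21.624.
Standard total = 277,000; weights = 0.3711, 0.4397, 0.1892.
Standardized rate: 0.3711×27.735 + 0.4397×547.021 + 0.1892×21.624 = 254.9150 per 1,000.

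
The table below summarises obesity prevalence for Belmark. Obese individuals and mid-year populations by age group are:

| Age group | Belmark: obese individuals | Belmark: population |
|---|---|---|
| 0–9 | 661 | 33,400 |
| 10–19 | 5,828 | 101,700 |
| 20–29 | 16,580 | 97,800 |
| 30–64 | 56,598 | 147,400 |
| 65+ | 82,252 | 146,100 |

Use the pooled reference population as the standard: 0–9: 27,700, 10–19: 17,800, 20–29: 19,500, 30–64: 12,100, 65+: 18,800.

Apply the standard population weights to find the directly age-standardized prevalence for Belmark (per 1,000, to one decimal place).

209.6

Age-specific rates per 1,000 for Belmark: 19.790, 57.306, 169.530, 383.976, 562.984.
Standard total = 95,900; weights = 0.2888, 0.1856, 0.2033, 0.1262, 0.1960.
Standardized rate: 0.2888×19.790 + 0.1856×57.306 + 0.2033×169.530 + 0.1262×383.976 + 0.1960×562.984 = 209.6379 per 1,000.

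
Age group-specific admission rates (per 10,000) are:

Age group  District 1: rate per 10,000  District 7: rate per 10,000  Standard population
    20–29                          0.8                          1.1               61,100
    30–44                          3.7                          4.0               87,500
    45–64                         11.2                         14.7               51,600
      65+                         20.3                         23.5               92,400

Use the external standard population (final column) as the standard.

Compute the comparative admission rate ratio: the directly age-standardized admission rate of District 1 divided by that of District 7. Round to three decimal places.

0.844

Standard total = 292,600; weights = 0.2088, 0.2990, 0.1763, 0.3158.
District 1: 0.2088×0.8 + 0.2990×3.7 + 0.1763×11.2 + 0.3158×20.3 = 9.6592 per 10,000.
District 7: 0.2088×1.1 + 0.2990×4.0 + 0.1763×14.7 + 0.3158×23.5 = 11.4393 per 10,000.
Ratio = 9.6592 ÷ 11.4393 = 0.84439.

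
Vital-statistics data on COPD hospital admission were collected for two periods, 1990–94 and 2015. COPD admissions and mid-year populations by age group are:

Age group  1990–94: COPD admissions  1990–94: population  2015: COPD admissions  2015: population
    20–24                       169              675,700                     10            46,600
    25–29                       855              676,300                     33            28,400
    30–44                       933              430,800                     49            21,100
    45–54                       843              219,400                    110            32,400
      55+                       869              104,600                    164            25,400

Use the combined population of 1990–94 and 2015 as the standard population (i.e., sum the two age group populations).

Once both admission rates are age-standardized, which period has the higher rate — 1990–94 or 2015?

1990–94

Age-specific rates per 10,000 for 1990–94: 2.50, 12.64, 21.66, 38.42, 83.08.
For 2015: 2.15, 11.62, 23.22, 33.95, 64.57.
Combined standard total = 2,260,700; weights = 0.3195, 0.3117, 0.1999, 0.1114, 0.0575.
1990–94: 0.3195×2.50 + 0.3117×12.64 + 0.1999×21.66 + 0.1114×38.42 + 0.0575×83.08 = 18.1261 per 10,000.
2015: 0.3195×2.15 + 0.3117×11.62 + 0.1999×23.22 + 0.1114×33.95 + 0.0575×64.57 = 16.4441 per 10,000.
The crude rates (17.42 vs 23.78) would put 2015 higher, but that reflects its age composition; once standardized to a common age structure, 1990–94 has the higher underlying rate.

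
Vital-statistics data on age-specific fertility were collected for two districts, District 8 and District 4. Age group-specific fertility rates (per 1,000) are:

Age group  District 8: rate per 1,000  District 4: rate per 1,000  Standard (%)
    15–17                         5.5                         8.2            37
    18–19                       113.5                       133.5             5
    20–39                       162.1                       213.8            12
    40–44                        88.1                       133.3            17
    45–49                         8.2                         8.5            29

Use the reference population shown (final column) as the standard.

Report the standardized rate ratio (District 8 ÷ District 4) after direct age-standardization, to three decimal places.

0.736

Standard weights: 0.37, 0.05, 0.12, 0.17, 0.29.
District 8: 0.3700×5.5 + 0.0500×113.5 + 0.1200×162.1 + 0.1700×88.1 + 0.2900×8.2 = 44.5170 per 1,000.
District 4: 0.3700×8.2 + 0.0500×133.5 + 0.1200×213.8 + 0.1700×133.3 + 0.2900×8.5 = 60.4910 per 1,000.
Ratio = 44.5170 ÷ 60.4910 = 0.73593.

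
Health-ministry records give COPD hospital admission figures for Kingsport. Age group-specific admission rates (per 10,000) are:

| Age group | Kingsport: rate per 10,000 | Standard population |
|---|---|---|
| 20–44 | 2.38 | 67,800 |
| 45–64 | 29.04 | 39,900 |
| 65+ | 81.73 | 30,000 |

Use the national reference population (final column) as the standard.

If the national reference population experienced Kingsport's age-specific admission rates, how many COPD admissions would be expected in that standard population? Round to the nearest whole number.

Expected COPD admissions = Σ (standard pop × age-specific rate ÷ 10,000)
= 67,800×2.38/10,000 + 39,900×29.04/10,000 + 30,000×81.73/10,000
= 16.14 + 115.87 + 245.19 = 377.20.

377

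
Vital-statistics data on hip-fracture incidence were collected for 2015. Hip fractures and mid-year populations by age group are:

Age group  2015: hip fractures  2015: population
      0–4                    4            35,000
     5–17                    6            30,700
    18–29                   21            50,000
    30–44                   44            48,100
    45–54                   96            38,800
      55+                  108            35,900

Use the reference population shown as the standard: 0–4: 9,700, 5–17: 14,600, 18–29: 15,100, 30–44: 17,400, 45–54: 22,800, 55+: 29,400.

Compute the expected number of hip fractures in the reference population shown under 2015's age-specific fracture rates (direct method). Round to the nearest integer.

Age-specific rates per 100,000 for 2015: 11.43, 19.54, 42.00, 91.48, 247.42, 300.84.
Expected hip fractures = Σ (standard pop × age-specific rate ÷ 100,000)
= 9,700×11.43/100,000 + 14,600×19.54/100,000 + 15,100×42.00/100,000 + 17,400×91.48/100,000 + 22,800×247.42/100,000 + 29,400×300.84/100,000
= 1.11 + 2.85 + 6.34 + 15.92 + 56.41 + 88.45 = 171.08.

171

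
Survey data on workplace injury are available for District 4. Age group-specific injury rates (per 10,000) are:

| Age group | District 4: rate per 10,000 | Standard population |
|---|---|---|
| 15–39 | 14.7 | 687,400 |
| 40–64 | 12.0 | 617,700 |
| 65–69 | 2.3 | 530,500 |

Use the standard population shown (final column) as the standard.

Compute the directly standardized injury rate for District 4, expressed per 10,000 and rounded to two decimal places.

Standard total = 1,835,600; weights = 0.3745, 0.3365, 0.2890.
Standardized rate: 0.3745×14.7 + 0.3365×12.0 + 0.2890×2.3 = 10.2077 per 10,000.

10.21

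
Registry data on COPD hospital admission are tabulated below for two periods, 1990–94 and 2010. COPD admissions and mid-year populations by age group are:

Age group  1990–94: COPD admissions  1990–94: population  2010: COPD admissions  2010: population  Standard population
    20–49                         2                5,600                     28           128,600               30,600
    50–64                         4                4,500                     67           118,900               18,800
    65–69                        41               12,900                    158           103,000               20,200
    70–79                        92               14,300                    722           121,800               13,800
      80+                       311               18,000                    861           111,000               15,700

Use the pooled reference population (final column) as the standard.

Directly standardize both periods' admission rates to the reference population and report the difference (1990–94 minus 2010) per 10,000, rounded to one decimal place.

Age-specific rates per 10,000 for 1990–94: 3.57, 8.89, 31.78, 64.34, 172.78.
For 2010: 2.18, 5.63, 15.34, 59.28, 77.57.
Standard total = 99,100; weights = 0.3088, 0.1897, 0.2038, 0.1393, 0.1584.
1990–94: 0.3088×3.57 + 0.1897×8.89 + 0.2038×31.78 + 0.1393×64.34 + 0.1584×172.78 = 45.5989 per 10,000.
2010: 0.3088×2.18 + 0.1897×5.63 + 0.2038×15.34 + 0.1393×59.28 + 0.1584×77.57 = 25.4114 per 10,000.
Difference = 45.5989 − 25.4114 = 20.1876.

20.2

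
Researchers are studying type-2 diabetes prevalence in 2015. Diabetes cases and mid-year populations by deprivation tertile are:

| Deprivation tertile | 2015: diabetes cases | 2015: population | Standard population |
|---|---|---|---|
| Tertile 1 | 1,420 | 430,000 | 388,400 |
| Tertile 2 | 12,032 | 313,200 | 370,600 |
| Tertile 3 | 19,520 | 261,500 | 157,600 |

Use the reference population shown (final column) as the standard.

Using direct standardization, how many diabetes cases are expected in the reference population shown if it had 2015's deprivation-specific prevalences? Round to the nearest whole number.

Deprivation-specific rates per 1,000 for 2015: 3.302, 38.416, 74.646.
Expected diabetes cases = Σ (standard pop × deprivation-specific rate ÷ 1,000)
= 388,400×3.302/1,000 + 370,600×38.416/1,000 + 157,600×74.646/1,000
= 1282.62 + 14237.10 + 11764.25 = 27283.97.

27284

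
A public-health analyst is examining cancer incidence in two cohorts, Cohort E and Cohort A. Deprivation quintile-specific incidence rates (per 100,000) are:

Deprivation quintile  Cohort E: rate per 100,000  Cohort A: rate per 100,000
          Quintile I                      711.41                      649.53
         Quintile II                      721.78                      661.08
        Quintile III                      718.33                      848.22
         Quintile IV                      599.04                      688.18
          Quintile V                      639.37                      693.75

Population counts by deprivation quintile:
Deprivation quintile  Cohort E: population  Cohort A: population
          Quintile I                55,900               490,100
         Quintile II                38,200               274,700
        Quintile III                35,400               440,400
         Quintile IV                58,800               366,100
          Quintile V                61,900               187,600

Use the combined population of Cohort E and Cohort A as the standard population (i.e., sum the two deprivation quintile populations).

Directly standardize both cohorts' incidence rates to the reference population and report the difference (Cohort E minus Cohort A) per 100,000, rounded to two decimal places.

Combined standard total = 2,009,100; weights = 0.2718, 0.1557, 0.2368, 0.2115, 0.1242.
Cohort E: 0.2718×711.41 + 0.1557×721.78 + 0.2368×718.33 + 0.2115×599.04 + 0.1242×639.37 = 681.9527 per 100,000.
Cohort A: 0.2718×649.53 + 0.1557×661.08 + 0.2368×848.22 + 0.2115×688.18 + 0.1242×693.75 = 712.0485 per 100,000.
Difference = 681.9527 − 712.0485 = -30.0958.

-30.10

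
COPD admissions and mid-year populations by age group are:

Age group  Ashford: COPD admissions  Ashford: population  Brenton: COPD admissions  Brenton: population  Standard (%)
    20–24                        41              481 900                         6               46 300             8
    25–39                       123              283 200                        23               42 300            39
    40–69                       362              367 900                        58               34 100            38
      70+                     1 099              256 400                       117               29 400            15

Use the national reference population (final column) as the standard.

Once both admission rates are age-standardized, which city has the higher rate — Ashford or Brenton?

Age-specific rates per 10 000 for Ashford: 0.85, 4.34, 9.84, 42.86.
For Brenton: 1.30, 5.44, 17.01, 39.80.
Standard weights: 0.08, 0.39, 0.38, 0.15.
Ashford: 0.0800×0.85 + 0.3900×4.34 + 0.3800×9.84 + 0.1500×42.86 = 11.9304 per 10 000.
Brenton: 0.0800×1.30 + 0.3900×5.44 + 0.3800×17.01 + 0.1500×39.80 = 14.6570 per 10 000.

Brenton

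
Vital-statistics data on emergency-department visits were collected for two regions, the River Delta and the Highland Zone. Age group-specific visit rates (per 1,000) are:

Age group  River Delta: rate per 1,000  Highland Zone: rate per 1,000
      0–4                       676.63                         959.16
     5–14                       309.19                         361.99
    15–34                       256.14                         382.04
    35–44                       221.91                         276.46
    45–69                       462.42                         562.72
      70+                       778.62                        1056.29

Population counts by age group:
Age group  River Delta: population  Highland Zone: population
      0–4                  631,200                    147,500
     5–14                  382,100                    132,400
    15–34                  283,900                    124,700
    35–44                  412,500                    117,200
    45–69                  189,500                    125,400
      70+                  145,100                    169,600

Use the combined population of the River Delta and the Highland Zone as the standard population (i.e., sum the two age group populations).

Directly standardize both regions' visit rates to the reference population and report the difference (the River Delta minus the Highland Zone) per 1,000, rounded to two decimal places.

Combined standard total = 2,861,100; weights = 0.2722, 0.1798, 0.1428, 0.1851, 0.1101, 0.1100.
The River Delta: 0.2722×676.63 + 0.1798×309.19 + 0.1428×256.14 + 0.1851×221.91 + 0.1101×462.42 + 0.1100×778.62 = 453.9591 per 1,000.
The Highland Zone: 0.2722×959.16 + 0.1798×361.99 + 0.1428×382.04 + 0.1851×276.46 + 0.1101×562.72 + 0.1100×1056.29 = 610.0098 per 1,000.
Difference = 453.9591 − 610.0098 = -156.0508.

-156.05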